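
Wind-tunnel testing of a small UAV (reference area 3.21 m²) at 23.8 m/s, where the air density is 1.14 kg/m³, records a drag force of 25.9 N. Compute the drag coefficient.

CD = 0.025

From D = ½ρv²S·CD, rearranging gives CD = 2D/(ρv²S).
CD = 2 × 25.9 / (1.14 × 23.8² × 3.21) = 0.025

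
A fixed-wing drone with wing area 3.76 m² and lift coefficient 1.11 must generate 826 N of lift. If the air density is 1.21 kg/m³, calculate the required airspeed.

v = 18.1 m/s

L = ½ρv²S·CL ⇒ v = √(2L/(ρ·S·CL))
v = √(2 × 826 / (1.21 × 3.76 × 1.11)) = √327.1 = 18.1 m/s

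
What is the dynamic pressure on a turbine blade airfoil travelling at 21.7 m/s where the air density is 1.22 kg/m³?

q = ½ρv² = ½ × 1.22 × 21.7² = 287 Pa

q = 287 Pa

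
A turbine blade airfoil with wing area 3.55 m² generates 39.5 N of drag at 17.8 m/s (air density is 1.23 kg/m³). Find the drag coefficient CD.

CD = 0.0571

From D = ½ρv²S·CD, rearranging gives CD = 2D/(ρv²S).
CD = 2 × 39.5 / (1.23 × 17.8² × 3.55) = 0.0571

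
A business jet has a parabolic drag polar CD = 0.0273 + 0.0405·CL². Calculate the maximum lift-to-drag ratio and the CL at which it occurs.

For CD = CD0 + K·CL², (L/D)max occurs at CL* = √(CD0/K) and equals 1/(2√(K·CD0)).
(L/D)max = 1/(2√(0.0405 × 0.0273)) = 1/(2 × 0.03325) = 15
CL* = √(0.0273/0.0405) = 0.821

(L/D)max = 15, at CL = 0.821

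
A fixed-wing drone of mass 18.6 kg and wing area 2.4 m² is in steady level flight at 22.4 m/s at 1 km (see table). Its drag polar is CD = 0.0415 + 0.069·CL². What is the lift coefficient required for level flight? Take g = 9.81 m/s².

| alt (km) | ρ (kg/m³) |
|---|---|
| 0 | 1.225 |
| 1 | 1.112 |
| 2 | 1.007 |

CL = 0.273

At 1 km, from the table: ρ = 1.112 kg/m³.
Level flight ⇒ L = W = m·g = 18.6 × 9.81 = 182.47 N.
q = ½ρv² = ½ × 1.112 × 22.4² = 279 Pa.
CL = W/(q·S) = 182.47 / (279 × 2.4) = 0.2725.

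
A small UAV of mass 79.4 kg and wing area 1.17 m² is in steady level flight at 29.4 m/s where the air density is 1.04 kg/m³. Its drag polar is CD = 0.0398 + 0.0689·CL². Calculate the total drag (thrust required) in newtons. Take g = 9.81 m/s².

In steady level flight, lift balances weight: W = mg = 79.4 × 9.81 = 778.91 N.
Dynamic pressure q = 0.5 × 1.04 × 29.4² = 449.5 Pa.
CL = 2W/(ρv²S) = 2×778.91/(1.04×29.4²×1.17) = 1.481.
CD = 0.0398 + 0.0689 × 1.481² = 0.191.
D = q·S·CD = 449.5 × 1.17 × 0.191 = 100.4 N

D = 100 N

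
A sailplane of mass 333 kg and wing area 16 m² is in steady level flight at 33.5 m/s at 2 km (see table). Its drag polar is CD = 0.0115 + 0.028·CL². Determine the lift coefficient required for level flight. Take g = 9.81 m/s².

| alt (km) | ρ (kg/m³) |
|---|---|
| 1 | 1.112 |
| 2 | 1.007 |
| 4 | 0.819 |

At 2 km, from the table: ρ = 1.007 kg/m³.
Level flight ⇒ L = W = m·g = 333 × 9.81 = 3266.7 N.
q = ½ρv² = ½ × 1.007 × 33.5² = 565.1 Pa.
Required CL = L/(qS) = 3266.7/(565.1·16) = 0.3613.

CL = 0.361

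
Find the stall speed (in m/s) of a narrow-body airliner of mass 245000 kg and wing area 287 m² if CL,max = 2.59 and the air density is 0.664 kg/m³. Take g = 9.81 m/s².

V_stall = 98.7 m/s

Weight W = mg = 245000 × 9.81 = 2.403×10^6 N.
V_stall = √(2W/(ρ·S·CL,max)) = √(2 × 2.403×10^6 / (0.664 × 287 × 2.59))
V_stall = √9739 = 98.7 m/s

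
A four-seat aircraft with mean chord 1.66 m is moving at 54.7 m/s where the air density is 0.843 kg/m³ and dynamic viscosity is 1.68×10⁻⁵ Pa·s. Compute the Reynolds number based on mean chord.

Re = 4.56×10^6

Re = ρ·v·c/μ = 0.843 × 54.7 × 1.66 / (1.68×10⁻⁵) = 4.56×10^6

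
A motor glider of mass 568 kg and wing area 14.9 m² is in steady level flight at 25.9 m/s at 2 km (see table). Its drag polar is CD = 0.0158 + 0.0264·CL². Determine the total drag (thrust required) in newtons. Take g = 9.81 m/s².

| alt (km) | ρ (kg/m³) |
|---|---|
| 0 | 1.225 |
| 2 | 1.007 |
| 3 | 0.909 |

At 2 km, from the table: ρ = 1.007 kg/m³.
In steady level flight, lift balances weight: W = mg = 568 × 9.81 = 5572.1 N.
q = ½ρv² = ½ × 1.007 × 25.9² = 337.8 Pa.
CL = 2W/(ρv²S) = 2×5572.1/(1.007×25.9²×14.9) = 1.107.
CD = 0.0158 + 0.0264 × 1.107² = 0.04816.
D = q·S·CD = 337.8 × 14.9 × 0.04816 = 242.4 N

D = 242 N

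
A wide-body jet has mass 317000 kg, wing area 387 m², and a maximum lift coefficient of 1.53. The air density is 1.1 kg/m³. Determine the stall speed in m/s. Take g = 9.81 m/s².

V_stall = 97.7 m/s

At stall, lift equals weight: L = W = m·g = 317000 × 9.81 = 3.11×10^6 N.
V_stall = √(2W/(ρ·S·CL,max)) = √(2 × 3.11×10^6 / (1.1 × 387 × 1.53))
V_stall = √9549 = 97.7 m/s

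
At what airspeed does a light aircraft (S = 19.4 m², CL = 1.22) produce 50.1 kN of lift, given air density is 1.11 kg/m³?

L = ½ρv²S·CL ⇒ v = √(2L/(ρ·S·CL))
v = √(2 × 50100 / (1.11 × 19.4 × 1.22)) = √3814 = 61.8 m/s

v = 61.8 m/s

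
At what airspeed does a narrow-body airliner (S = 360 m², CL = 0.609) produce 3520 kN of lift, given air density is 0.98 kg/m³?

v = 181 m/s

L = ½ρv²S·CL ⇒ v = √(2L/(ρ·S·CL))
v = √(2 × 3.52×10^6 / (0.98 × 360 × 0.609)) = √32770 = 181 m/s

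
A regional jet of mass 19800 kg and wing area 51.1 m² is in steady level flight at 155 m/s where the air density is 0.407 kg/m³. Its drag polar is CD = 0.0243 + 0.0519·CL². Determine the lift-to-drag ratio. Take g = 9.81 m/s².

L/D = 14

In steady level flight, lift balances weight: W = mg = 19800 × 9.81 = 1.9424×10^5 N.
Dynamic pressure q = 0.5 × 0.407 × 155² = 4889 Pa.
Required CL = L/(qS) = 1.9424×10^5/(4889·51.1) = 0.7775.
CD = 0.0243 + 0.0519 × 0.7775² = 0.05567.
L/D = CL/CD = 0.7775 / 0.05567 = 14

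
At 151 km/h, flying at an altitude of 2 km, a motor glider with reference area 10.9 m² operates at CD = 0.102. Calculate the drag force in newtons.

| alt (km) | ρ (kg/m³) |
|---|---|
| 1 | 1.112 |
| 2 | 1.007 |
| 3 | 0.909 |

D = 985 N

At 2 km, from the table: ρ = 1.007 kg/m³.
Convert speed: v = 151 km/h ÷ 3.6 = 41.94 m/s.
Dynamic pressure q = ½ρv² = ½ × 1.007 × 41.94² = 885.8 Pa.
D = q·S·CD = 885.8 × 10.9 × 0.102 = 985 N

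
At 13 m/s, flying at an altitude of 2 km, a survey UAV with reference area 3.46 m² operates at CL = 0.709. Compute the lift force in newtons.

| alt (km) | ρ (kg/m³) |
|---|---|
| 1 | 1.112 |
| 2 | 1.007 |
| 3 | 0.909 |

L = 209 N

At 2 km, from the table: ρ = 1.007 kg/m³.
L = ½ρv²S·CL = ½ × 1.007 × 13² × 3.46 × 0.709 = 209 N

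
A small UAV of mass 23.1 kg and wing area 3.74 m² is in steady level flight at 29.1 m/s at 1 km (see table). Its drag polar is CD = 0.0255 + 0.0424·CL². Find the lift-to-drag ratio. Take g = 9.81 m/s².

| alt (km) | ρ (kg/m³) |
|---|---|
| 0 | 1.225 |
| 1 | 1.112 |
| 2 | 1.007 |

At 1 km, from the table: ρ = 1.112 kg/m³.
In steady level flight, lift balances weight: W = mg = 23.1 × 9.81 = 226.61 N.
q = ½ρv² = ½ × 1.112 × 29.1² = 470.8 Pa.
CL = 2W/(ρv²S) = 2×226.61/(1.112×29.1²×3.74) = 0.1287.
CD = 0.0255 + 0.0424 × 0.1287² = 0.0262.
L/D = CL/CD = 0.1287 / 0.0262 = 4.91

L/D = 4.91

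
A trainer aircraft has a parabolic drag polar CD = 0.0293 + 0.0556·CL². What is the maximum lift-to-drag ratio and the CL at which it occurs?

(L/D)max = 12.4, at CL = 0.726

For CD = CD0 + K·CL², (L/D)max occurs at CL* = √(CD0/K) and equals 1/(2√(K·CD0)).
(L/D)max = 1/(2√(0.0556 × 0.0293)) = 1/(2 × 0.04036) = 12.4
CL* = √(0.0293/0.0556) = 0.726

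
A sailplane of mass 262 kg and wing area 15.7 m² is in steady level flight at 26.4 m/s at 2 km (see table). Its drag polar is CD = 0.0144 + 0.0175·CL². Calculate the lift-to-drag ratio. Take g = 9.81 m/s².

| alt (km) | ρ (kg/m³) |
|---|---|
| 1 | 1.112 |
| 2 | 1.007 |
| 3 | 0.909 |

L/D = 25.6

At 2 km, from the table: ρ = 1.007 kg/m³.
In steady level flight, lift balances weight: W = mg = 262 × 9.81 = 2570.2 N.
q = ½ρv² = ½ × 1.007 × 26.4² = 350.9 Pa.
CL = 2W/(ρv²S) = 2×2570.2/(1.007×26.4²×15.7) = 0.4665.
CD = 0.0144 + 0.0175 × 0.4665² = 0.01821.
L/D = CL/CD = 0.4665 / 0.01821 = 25.6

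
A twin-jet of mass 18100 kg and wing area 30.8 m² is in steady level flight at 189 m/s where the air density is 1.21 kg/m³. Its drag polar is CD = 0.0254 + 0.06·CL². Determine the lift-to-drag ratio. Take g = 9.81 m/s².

L/D = 8.99

Level flight ⇒ L = W = m·g = 18100 × 9.81 = 1.7756×10^5 N.
q = ½ρv² = ½ × 1.21 × 189² = 21610 Pa.
CL = W/(q·S) = 1.7756×10^5 / (21610 × 30.8) = 0.2668.
CD = 0.0254 + 0.06 × 0.2668² = 0.02967.
L/D = CL/CD = 0.2668 / 0.02967 = 8.99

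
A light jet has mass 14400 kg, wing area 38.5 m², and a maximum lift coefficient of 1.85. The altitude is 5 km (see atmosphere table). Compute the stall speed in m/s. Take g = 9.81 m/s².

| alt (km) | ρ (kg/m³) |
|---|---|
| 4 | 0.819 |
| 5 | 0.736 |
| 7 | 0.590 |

V_stall = 73.4 m/s

At 5 km, from the table: ρ = 0.736 kg/m³.
Weight W = mg = 14400 × 9.81 = 1.413×10^5 N.
V_stall = √(2W/(ρ·S·CL,max)) = √(2 × 1.413×10^5 / (0.736 × 38.5 × 1.85))
V_stall = √5390 = 73.4 m/s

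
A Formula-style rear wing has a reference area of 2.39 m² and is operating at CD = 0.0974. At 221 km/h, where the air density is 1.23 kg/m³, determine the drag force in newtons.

D = 540 N

Convert speed: v = 221 km/h ÷ 3.6 = 61.39 m/s.
Dynamic pressure q = ½ρv² = ½ × 1.23 × 61.39² = 2318 Pa.
D = q·S·CD = 2318 × 2.39 × 0.0974 = 540 N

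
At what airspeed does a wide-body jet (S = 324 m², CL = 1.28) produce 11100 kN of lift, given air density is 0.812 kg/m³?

L = ½ρv²S·CL ⇒ v = √(2L/(ρ·S·CL))
v = √(2 × 1.11×10^7 / (0.812 × 324 × 1.28)) = √65920 = 257 m/s

v = 257 m/s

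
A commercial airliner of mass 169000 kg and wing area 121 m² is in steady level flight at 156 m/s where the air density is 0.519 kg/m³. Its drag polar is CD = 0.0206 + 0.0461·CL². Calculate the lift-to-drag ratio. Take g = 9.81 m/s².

Level flight ⇒ L = W = m·g = 169000 × 9.81 = 1.6579×10^6 N.
q = ½ρv² = ½ × 0.519 × 156² = 6315 Pa.
Required CL = L/(qS) = 1.6579×10^6/(6315·121) = 2.17.
CD = 0.0206 + 0.0461 × 2.17² = 0.2376.
L/D = CL/CD = 2.17 / 0.2376 = 9.13

L/D = 9.13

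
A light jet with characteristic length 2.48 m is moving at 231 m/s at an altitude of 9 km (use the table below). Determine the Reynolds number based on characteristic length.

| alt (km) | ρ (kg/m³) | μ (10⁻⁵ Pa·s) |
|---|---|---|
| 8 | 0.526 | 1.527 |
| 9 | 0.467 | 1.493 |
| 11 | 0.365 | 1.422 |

Re = 1.79×10^7

At 9 km, from the table: ρ = 0.467 kg/m³, μ = 1.493×10⁻⁵ Pa·s.
Re = ρ·v·c/μ = 0.467 × 231 × 2.48 / (1.493×10⁻⁵) = 1.79×10^7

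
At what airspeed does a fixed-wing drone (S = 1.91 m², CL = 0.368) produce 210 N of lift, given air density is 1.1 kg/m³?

v = 23.3 m/s

L = ½ρv²S·CL ⇒ v = √(2L/(ρ·S·CL))
v = √(2 × 210 / (1.1 × 1.91 × 0.368)) = √543.2 = 23.3 m/s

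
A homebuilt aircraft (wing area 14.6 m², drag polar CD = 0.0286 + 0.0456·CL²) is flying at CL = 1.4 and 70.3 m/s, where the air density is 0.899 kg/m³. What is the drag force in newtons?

D = 3830 N

CD = 0.0286 + 0.0456 × 1.4² = 0.118
D = ½ρv²S·CD = ½ × 0.899 × 70.3² × 14.6 × 0.118 = 3830 N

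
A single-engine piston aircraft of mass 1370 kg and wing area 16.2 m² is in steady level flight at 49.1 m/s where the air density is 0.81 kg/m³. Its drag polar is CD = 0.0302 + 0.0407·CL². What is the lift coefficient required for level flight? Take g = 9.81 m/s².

Level flight ⇒ L = W = m·g = 1370 × 9.81 = 13440 N.
q = ½ρv² = ½ × 0.81 × 49.1² = 976.4 Pa.
CL = W/(q·S) = 13440 / (976.4 × 16.2) = 0.8497.

CL = 0.85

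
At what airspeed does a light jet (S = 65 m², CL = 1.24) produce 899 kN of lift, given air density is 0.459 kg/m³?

v = 220 m/s

L = ½ρv²S·CL ⇒ v = √(2L/(ρ·S·CL))
v = √(2 × 8.99×10^5 / (0.459 × 65 × 1.24)) = √48600 = 220 m/s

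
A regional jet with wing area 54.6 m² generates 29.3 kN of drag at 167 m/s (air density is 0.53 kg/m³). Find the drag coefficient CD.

CD = 0.0726

From D = ½ρv²S·CD, rearranging gives CD = 2D/(ρv²S).
CD = 2 × 29300 / (0.53 × 167² × 54.6) = 0.0726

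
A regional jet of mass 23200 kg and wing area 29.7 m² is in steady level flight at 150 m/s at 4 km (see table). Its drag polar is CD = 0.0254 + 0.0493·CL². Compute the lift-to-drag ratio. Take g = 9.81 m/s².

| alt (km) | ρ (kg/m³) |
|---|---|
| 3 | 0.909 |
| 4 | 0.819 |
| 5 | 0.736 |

L/D = 14

At 4 km, from the table: ρ = 0.819 kg/m³.
Weight W = mg = 23200 × 9.81 = 2.2759×10^5 N; in level flight L = W.
Dynamic pressure q = 0.5 × 0.819 × 150² = 9214 Pa.
CL = W/(q·S) = 2.2759×10^5 / (9214 × 29.7) = 0.8317.
CD = 0.0254 + 0.0493 × 0.8317² = 0.0595.
L/D = CL/CD = 0.8317 / 0.0595 = 14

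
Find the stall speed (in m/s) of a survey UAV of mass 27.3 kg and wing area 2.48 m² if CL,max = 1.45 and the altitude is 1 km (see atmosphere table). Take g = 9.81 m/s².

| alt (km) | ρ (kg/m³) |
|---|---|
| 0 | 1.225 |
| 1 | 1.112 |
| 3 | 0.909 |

At 1 km, from the table: ρ = 1.112 kg/m³.
At stall, lift equals weight: L = W = m·g = 27.3 × 9.81 = 267.8 N.
From L = ½ρV²S·CL,max = W: V_stall = √(2W/(ρSCL,max)) = √(2·267.8/(1.112·2.48·1.45))
V_stall = √133.9 = 11.6 m/s

V_stall = 11.6 m/s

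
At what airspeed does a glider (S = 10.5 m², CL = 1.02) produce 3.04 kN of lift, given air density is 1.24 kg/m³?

v = 21.4 m/s

L = ½ρv²S·CL ⇒ v = √(2L/(ρ·S·CL))
v = √(2 × 3040 / (1.24 × 10.5 × 1.02)) = √457.8 = 21.4 m/s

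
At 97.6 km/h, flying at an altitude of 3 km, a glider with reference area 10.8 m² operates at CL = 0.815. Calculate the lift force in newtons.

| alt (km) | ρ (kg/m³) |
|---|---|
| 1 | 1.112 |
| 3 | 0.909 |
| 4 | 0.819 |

At 3 km, from the table: ρ = 0.909 kg/m³.
Convert speed: v = 97.6 km/h ÷ 3.6 = 27.11 m/s.
Dynamic pressure q = ½ρv² = ½ × 0.909 × 27.11² = 334.1 Pa.
L = q·S·CL = 334.1 × 10.8 × 0.815 = 2940 N

L = 2940 N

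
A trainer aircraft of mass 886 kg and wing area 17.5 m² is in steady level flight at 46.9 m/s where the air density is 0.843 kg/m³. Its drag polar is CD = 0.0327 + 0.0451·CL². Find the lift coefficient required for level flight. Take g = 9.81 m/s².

Level flight ⇒ L = W = m·g = 886 × 9.81 = 8691.7 N.
Dynamic pressure q = 0.5 × 0.843 × 46.9² = 927.1 Pa.
CL = 2W/(ρv²S) = 2×8691.7/(0.843×46.9²×17.5) = 0.5357.

CL = 0.536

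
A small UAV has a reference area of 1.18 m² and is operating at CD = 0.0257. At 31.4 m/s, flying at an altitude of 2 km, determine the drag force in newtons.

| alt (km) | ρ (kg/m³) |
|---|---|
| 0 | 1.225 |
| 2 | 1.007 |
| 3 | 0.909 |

D = 15.1 N

At 2 km, from the table: ρ = 1.007 kg/m³.
D = ½ρv²S·CD = ½ × 1.007 × 31.4² × 1.18 × 0.0257 = 15.1 N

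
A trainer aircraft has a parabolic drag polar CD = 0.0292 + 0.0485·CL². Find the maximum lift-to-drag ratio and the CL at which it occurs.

For CD = CD0 + K·CL², (L/D)max occurs at CL* = √(CD0/K) and equals 1/(2√(K·CD0)).
(L/D)max = 1/(2√(0.0485 × 0.0292)) = 1/(2 × 0.03763) = 13.3
CL* = √(0.0292/0.0485) = 0.776

(L/D)max = 13.3, at CL = 0.776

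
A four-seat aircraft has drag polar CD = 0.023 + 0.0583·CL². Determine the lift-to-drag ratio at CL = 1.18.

CD = 0.023 + 0.0583 × 1.18² = 0.1042
L/D = CL/CD = 1.18 / 0.1042 = 11.3

L/D = 11.3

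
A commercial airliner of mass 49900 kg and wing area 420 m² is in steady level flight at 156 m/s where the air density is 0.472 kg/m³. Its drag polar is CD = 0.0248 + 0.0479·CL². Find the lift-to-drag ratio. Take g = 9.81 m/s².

In steady level flight, lift balances weight: W = mg = 49900 × 9.81 = 4.8952×10^5 N.
Dynamic pressure q = 0.5 × 0.472 × 156² = 5743 Pa.
Required CL = L/(qS) = 4.8952×10^5/(5743·420) = 0.2029.
CD = 0.0248 + 0.0479 × 0.2029² = 0.02677.
L/D = CL/CD = 0.2029 / 0.02677 = 7.58

L/D = 7.58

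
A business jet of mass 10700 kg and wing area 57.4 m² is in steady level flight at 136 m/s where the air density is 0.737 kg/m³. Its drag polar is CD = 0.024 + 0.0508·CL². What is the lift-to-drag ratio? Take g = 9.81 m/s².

Weight W = mg = 10700 × 9.81 = 1.0497×10^5 N; in level flight L = W.
q = ½ρv² = ½ × 0.737 × 136² = 6816 Pa.
Required CL = L/(qS) = 1.0497×10^5/(6816·57.4) = 0.2683.
CD = 0.024 + 0.0508 × 0.2683² = 0.02766.
L/D = CL/CD = 0.2683 / 0.02766 = 9.7

L/D = 9.7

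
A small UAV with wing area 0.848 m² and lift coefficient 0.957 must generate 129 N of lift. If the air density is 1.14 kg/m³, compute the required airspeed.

v = 16.7 m/s

L = ½ρv²S·CL ⇒ v = √(2L/(ρ·S·CL))
v = √(2 × 129 / (1.14 × 0.848 × 0.957)) = √278.9 = 16.7 m/s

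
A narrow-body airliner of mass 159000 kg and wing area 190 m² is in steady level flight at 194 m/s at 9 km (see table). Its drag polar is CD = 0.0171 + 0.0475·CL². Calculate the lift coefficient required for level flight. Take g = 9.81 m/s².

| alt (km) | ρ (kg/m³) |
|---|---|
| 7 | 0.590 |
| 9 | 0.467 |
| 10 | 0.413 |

At 9 km, from the table: ρ = 0.467 kg/m³.
In steady level flight, lift balances weight: W = mg = 159000 × 9.81 = 1.5598×10^6 N.
Dynamic pressure q = 0.5 × 0.467 × 194² = 8788 Pa.
CL = 2W/(ρv²S) = 2×1.5598×10^6/(0.467×194²×190) = 0.9342.

CL = 0.934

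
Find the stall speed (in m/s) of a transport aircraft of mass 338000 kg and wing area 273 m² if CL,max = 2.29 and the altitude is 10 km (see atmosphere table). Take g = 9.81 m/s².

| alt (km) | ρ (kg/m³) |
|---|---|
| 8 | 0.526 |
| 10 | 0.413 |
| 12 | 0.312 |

At 10 km, from the table: ρ = 0.413 kg/m³.
Stall occurs when L = W at CL,max. W = mg = 338000 × 9.81 = 3.316×10^6 N.
From L = ½ρV²S·CL,max = W: V_stall = √(2W/(ρSCL,max)) = √(2·3.316×10^6/(0.413·273·2.29))
V_stall = √25680 = 160 m/s

V_stall = 160 m/s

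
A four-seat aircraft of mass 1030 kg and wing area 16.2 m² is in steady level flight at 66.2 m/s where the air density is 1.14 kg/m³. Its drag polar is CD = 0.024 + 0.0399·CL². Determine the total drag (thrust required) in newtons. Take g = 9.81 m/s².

D = 1070 N

Weight W = mg = 1030 × 9.81 = 10104 N; in level flight L = W.
Dynamic pressure q = 0.5 × 1.14 × 66.2² = 2498 Pa.
CL = 2W/(ρv²S) = 2×10104/(1.14×66.2²×16.2) = 0.2497.
CD = 0.024 + 0.0399 × 0.2497² = 0.02649.
D = q·S·CD = 2498 × 16.2 × 0.02649 = 1072 N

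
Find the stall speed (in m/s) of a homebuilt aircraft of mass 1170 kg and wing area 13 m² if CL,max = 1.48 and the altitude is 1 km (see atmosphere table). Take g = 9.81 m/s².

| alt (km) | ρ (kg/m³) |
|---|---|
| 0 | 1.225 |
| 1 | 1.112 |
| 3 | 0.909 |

V_stall = 32.8 m/s

At 1 km, from the table: ρ = 1.112 kg/m³.
Stall occurs when L = W at CL,max. W = mg = 1170 × 9.81 = 11480 N.
V_stall = √(2W/(ρ·S·CL,max)) = √(2 × 11480 / (1.112 × 13 × 1.48))
V_stall = √1073 = 32.8 m/s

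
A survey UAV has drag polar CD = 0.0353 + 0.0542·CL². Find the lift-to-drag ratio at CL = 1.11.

L/D = 10.9

CD = 0.0353 + 0.0542 × 1.11² = 0.1021
L/D = CL/CD = 1.11 / 0.1021 = 10.9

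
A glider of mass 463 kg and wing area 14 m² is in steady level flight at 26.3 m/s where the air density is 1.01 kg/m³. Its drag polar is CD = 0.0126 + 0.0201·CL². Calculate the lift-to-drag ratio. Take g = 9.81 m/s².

L/D = 31

Level flight ⇒ L = W = m·g = 463 × 9.81 = 4542 N.
q = ½ρv² = ½ × 1.01 × 26.3² = 349.3 Pa.
Required CL = L/(qS) = 4542/(349.3·14) = 0.9288.
CD = 0.0126 + 0.0201 × 0.9288² = 0.02994.
L/D = CL/CD = 0.9288 / 0.02994 = 31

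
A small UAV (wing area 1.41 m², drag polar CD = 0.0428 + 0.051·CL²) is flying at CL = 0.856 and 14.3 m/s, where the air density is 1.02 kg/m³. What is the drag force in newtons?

CD = 0.0428 + 0.051 × 0.856² = 0.08017
D = ½ρv²S·CD = ½ × 1.02 × 14.3² × 1.41 × 0.08017 = 11.8 N

D = 11.8 N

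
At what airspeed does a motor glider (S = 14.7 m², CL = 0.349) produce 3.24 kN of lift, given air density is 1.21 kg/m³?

v = 32.3 m/s

L = ½ρv²S·CL ⇒ v = √(2L/(ρ·S·CL))
v = √(2 × 3240 / (1.21 × 14.7 × 0.349)) = √1044 = 32.3 m/s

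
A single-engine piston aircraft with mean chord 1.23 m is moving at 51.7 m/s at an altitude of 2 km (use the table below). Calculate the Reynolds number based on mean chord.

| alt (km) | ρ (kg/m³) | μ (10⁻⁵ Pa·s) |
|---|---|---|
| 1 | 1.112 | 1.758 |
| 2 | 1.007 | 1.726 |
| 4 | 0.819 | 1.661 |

Re = 3.71×10^6

At 2 km, from the table: ρ = 1.007 kg/m³, μ = 1.726×10⁻⁵ Pa·s.
Re = ρ·v·c/μ = 1.007 × 51.7 × 1.23 / (1.726×10⁻⁵) = 3.71×10^6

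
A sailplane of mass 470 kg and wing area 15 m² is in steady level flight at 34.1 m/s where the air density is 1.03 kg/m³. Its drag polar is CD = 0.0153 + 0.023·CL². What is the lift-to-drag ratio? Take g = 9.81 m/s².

L/D = 24

In steady level flight, lift balances weight: W = mg = 470 × 9.81 = 4610.7 N.
Dynamic pressure q = 0.5 × 1.03 × 34.1² = 598.8 Pa.
CL = 2W/(ρv²S) = 2×4610.7/(1.03×34.1²×15) = 0.5133.
CD = 0.0153 + 0.023 × 0.5133² = 0.02136.
L/D = CL/CD = 0.5133 / 0.02136 = 24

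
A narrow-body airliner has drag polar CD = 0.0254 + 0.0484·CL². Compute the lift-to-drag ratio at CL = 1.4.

L/D = 11.6

CD = 0.0254 + 0.0484 × 1.4² = 0.1203
L/D = CL/CD = 1.4 / 0.1203 = 11.6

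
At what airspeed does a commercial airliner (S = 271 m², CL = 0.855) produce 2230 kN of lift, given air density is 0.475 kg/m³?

v = 201 m/s

L = ½ρv²S·CL ⇒ v = √(2L/(ρ·S·CL))
v = √(2 × 2.23×10^6 / (0.475 × 271 × 0.855)) = √40520 = 201 m/s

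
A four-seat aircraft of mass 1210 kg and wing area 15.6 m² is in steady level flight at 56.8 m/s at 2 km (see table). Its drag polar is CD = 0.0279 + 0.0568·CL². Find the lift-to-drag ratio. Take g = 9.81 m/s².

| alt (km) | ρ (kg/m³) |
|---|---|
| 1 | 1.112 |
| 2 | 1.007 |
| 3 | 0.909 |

L/D = 11.6

At 2 km, from the table: ρ = 1.007 kg/m³.
In steady level flight, lift balances weight: W = mg = 1210 × 9.81 = 11870 N.
q = ½ρv² = ½ × 1.007 × 56.8² = 1624 Pa.
Required CL = L/(qS) = 11870/(1624·15.6) = 0.4684.
CD = 0.0279 + 0.0568 × 0.4684² = 0.04036.
L/D = CL/CD = 0.4684 / 0.04036 = 11.6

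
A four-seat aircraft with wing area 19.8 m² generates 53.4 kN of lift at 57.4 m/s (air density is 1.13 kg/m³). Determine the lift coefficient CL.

CL = 1.45

From L = ½ρv²S·CL, rearranging gives CL = 2L/(ρv²S).
CL = 2 × 53400 / (1.13 × 57.4² × 19.8) = 1.45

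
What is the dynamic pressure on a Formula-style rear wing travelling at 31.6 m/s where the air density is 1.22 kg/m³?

q = 609 Pa

q = ½ρv² = ½ × 1.22 × 31.6² = 609 Pa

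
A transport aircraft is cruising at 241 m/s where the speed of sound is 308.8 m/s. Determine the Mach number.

M = v/a = 241 / 308.8 = 0.78

M = 0.78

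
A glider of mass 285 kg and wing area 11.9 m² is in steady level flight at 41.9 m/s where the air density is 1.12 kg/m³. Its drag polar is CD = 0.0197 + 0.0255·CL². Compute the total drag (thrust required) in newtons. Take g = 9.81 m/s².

D = 248 N

Weight W = mg = 285 × 9.81 = 2795.9 N; in level flight L = W.
Dynamic pressure q = 0.5 × 1.12 × 41.9² = 983.1 Pa.
CL = W/(q·S) = 2795.9 / (983.1 × 11.9) = 0.239.
CD = 0.0197 + 0.0255 × 0.239² = 0.02116.
D = q·S·CD = 983.1 × 11.9 × 0.02116 = 247.5 N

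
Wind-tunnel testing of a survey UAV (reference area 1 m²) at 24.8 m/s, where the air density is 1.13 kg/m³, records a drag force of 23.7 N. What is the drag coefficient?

From D = ½ρv²S·CD, rearranging gives CD = 2D/(ρv²S).
CD = 2 × 23.7 / (1.13 × 24.8² × 1) = 0.0682

CD = 0.0682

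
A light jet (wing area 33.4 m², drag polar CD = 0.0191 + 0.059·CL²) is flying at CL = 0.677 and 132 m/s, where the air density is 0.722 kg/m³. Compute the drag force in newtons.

D = 9690 N

CD = 0.0191 + 0.059 × 0.677² = 0.04614
D = ½ρv²S·CD = ½ × 0.722 × 132² × 33.4 × 0.04614 = 9690 N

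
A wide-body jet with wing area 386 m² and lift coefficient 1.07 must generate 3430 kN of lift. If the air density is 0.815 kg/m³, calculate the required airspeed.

L = ½ρv²S·CL ⇒ v = √(2L/(ρ·S·CL))
v = √(2 × 3.43×10^6 / (0.815 × 386 × 1.07)) = √20380 = 143 m/s

v = 143 m/s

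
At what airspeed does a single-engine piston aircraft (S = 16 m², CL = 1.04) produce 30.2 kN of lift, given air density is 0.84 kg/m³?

L = ½ρv²S·CL ⇒ v = √(2L/(ρ·S·CL))
v = √(2 × 30200 / (0.84 × 16 × 1.04)) = √4321 = 65.7 m/s

v = 65.7 m/s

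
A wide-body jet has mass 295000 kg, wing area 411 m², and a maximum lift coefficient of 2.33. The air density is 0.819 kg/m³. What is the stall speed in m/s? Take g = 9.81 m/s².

Stall occurs when L = W at CL,max. W = mg = 295000 × 9.81 = 2.894×10^6 N.
V_stall = √(2W/(ρ·S·CL,max)) = √(2 × 2.894×10^6 / (0.819 × 411 × 2.33))
V_stall = √7380 = 85.9 m/s

V_stall = 85.9 m/s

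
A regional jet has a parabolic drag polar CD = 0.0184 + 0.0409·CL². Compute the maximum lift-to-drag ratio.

For CD = CD0 + K·CL², (L/D)max occurs at CL* = √(CD0/K) and equals 1/(2√(K·CD0)).
(L/D)max = 1/(2√(0.0409 × 0.0184)) = 1/(2 × 0.02743) = 18.2

(L/D)max = 18.2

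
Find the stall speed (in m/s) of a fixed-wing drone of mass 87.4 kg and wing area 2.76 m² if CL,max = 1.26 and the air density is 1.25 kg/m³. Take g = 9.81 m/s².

V_stall = 19.9 m/s

Stall occurs when L = W at CL,max. W = mg = 87.4 × 9.81 = 857.4 N.
From L = ½ρV²S·CL,max = W: V_stall = √(2W/(ρSCL,max)) = √(2·857.4/(1.25·2.76·1.26))
V_stall = √394.5 = 19.9 m/s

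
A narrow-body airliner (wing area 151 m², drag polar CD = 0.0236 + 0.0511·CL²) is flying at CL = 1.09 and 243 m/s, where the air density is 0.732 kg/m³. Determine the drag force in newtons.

D = 2.75×10^5 N

CD = 0.0236 + 0.0511 × 1.09² = 0.08431
D = ½ρv²S·CD = ½ × 0.732 × 243² × 151 × 0.08431 = 2.75×10^5 N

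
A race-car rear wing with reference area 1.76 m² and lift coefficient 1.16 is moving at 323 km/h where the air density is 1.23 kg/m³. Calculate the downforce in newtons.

Convert speed: v = 323 km/h ÷ 3.6 = 89.72 m/s.
Dynamic pressure q = ½ρv² = ½ × 1.23 × 89.72² = 4951 Pa.
L = q·S·CL = 4951 × 1.76 × 1.16 = 10100 N ≈ 10.1 kN

L = 10100 N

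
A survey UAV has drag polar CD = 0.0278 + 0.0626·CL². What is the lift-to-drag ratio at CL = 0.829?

CD = 0.0278 + 0.0626 × 0.829² = 0.07082
L/D = CL/CD = 0.829 / 0.07082 = 11.7

L/D = 11.7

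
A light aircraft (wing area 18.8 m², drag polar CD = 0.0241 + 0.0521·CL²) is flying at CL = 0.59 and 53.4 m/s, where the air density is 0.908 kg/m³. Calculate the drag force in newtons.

CD = 0.0241 + 0.0521 × 0.59² = 0.04224
D = ½ρv²S·CD = ½ × 0.908 × 53.4² × 18.8 × 0.04224 = 1030 N

D = 1030 N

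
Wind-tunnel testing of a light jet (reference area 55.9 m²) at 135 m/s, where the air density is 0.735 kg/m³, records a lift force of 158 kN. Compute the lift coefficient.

From L = ½ρv²S·CL, rearranging gives CL = 2L/(ρv²S).
CL = 2 × 1.58×10^5 / (0.735 × 135² × 55.9) = 0.422

CL = 0.422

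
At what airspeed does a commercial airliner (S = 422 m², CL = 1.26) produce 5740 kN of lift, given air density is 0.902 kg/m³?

v = 155 m/s

L = ½ρv²S·CL ⇒ v = √(2L/(ρ·S·CL))
v = √(2 × 5.74×10^6 / (0.902 × 422 × 1.26)) = √23940 = 155 m/s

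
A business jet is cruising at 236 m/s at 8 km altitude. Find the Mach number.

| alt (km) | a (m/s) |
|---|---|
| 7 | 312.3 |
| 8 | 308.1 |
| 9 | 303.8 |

M = 0.766

At 8 km, from the table: a = 308.1 m/s.
M = v/a = 236 / 308.1 = 0.766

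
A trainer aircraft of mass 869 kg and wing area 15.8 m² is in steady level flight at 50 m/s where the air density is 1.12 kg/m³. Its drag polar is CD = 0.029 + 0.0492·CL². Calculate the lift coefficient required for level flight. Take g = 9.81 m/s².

In steady level flight, lift balances weight: W = mg = 869 × 9.81 = 8524.9 N.
Dynamic pressure q = 0.5 × 1.12 × 50² = 1400 Pa.
CL = 2W/(ρv²S) = 2×8524.9/(1.12×50²×15.8) = 0.3854.

CL = 0.385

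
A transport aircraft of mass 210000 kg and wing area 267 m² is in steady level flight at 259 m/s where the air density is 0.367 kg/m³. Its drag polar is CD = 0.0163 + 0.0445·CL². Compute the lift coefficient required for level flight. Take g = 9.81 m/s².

In steady level flight, lift balances weight: W = mg = 210000 × 9.81 = 2.0601×10^6 N.
Dynamic pressure q = 0.5 × 0.367 × 259² = 12310 Pa.
Required CL = L/(qS) = 2.0601×10^6/(12310·267) = 0.6268.

CL = 0.627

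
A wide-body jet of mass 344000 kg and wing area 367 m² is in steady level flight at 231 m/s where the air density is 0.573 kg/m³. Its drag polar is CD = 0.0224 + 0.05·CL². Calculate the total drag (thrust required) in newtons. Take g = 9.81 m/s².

Level flight ⇒ L = W = m·g = 344000 × 9.81 = 3.3746×10^6 N.
Dynamic pressure q = 0.5 × 0.573 × 231² = 15290 Pa.
CL = W/(q·S) = 3.3746×10^6 / (15290 × 367) = 0.6015.
CD = 0.0224 + 0.05 × 0.6015² = 0.04049.
D = q·S·CD = 15290 × 367 × 0.04049 = 2.272×10^5 N

D = 2.27×10^5 N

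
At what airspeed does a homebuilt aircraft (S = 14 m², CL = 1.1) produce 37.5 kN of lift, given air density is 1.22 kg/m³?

L = ½ρv²S·CL ⇒ v = √(2L/(ρ·S·CL))
v = √(2 × 37500 / (1.22 × 14 × 1.1)) = √3992 = 63.2 m/s

v = 63.2 m/s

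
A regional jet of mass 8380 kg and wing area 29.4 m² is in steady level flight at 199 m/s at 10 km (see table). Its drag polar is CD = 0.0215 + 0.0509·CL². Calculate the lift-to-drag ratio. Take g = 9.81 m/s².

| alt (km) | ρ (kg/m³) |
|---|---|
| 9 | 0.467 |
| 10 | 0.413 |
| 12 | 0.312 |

At 10 km, from the table: ρ = 0.413 kg/m³.
In steady level flight, lift balances weight: W = mg = 8380 × 9.81 = 82208 N.
Dynamic pressure q = 0.5 × 0.413 × 199² = 8178 Pa.
CL = W/(q·S) = 82208 / (8178 × 29.4) = 0.3419.
CD = 0.0215 + 0.0509 × 0.3419² = 0.02745.
L/D = CL/CD = 0.3419 / 0.02745 = 12.5

L/D = 12.5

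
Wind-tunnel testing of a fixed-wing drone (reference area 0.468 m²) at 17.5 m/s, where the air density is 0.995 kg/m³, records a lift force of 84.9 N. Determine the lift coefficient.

CL = 1.19

From L = ½ρv²S·CL, rearranging gives CL = 2L/(ρv²S).
CL = 2 × 84.9 / (0.995 × 17.5² × 0.468) = 1.19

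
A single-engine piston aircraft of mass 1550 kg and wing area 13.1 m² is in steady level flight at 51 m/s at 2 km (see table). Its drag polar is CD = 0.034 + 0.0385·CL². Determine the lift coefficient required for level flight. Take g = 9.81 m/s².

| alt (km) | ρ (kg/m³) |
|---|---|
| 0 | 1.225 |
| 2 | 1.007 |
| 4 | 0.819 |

At 2 km, from the table: ρ = 1.007 kg/m³.
Weight W = mg = 1550 × 9.81 = 15206 N; in level flight L = W.
Dynamic pressure q = 0.5 × 1.007 × 51² = 1310 Pa.
Required CL = L/(qS) = 15206/(1310·13.1) = 0.8863.

CL = 0.886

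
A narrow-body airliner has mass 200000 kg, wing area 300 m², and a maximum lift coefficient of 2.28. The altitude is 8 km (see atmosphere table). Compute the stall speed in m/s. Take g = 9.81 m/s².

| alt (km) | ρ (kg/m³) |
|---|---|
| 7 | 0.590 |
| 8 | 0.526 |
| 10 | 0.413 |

At 8 km, from the table: ρ = 0.526 kg/m³.
At stall, lift equals weight: L = W = m·g = 200000 × 9.81 = 1.962×10^6 N.
V_stall = √(2W/(ρ·S·CL,max)) = √(2 × 1.962×10^6 / (0.526 × 300 × 2.28))
V_stall = √10910 = 104 m/s

V_stall = 104 m/s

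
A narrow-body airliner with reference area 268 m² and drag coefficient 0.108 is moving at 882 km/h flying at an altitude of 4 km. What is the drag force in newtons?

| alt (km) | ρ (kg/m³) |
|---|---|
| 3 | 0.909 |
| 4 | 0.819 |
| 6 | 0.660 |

D = 7.11×10^5 N

At 4 km, from the table: ρ = 0.819 kg/m³.
Convert speed: v = 882 km/h ÷ 3.6 = 245 m/s.
D = ½ρv²S·CD = ½ × 0.819 × 245² × 268 × 0.108 = 7.11×10^5 N ≈ 711 kN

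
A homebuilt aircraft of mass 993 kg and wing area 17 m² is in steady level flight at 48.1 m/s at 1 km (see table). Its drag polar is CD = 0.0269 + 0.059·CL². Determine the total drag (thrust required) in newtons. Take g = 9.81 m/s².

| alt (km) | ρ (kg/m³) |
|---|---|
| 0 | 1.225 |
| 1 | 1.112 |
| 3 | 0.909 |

At 1 km, from the table: ρ = 1.112 kg/m³.
In steady level flight, lift balances weight: W = mg = 993 × 9.81 = 9741.3 N.
q = ½ρv² = ½ × 1.112 × 48.1² = 1286 Pa.
CL = 2W/(ρv²S) = 2×9741.3/(1.112×48.1²×17) = 0.4455.
CD = 0.0269 + 0.059 × 0.4455² = 0.03861.
D = q·S·CD = 1286 × 17 × 0.03861 = 844.3 N

D = 844 N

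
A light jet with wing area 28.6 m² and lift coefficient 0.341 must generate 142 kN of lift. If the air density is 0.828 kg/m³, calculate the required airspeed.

v = 188 m/s

L = ½ρv²S·CL ⇒ v = √(2L/(ρ·S·CL))
v = √(2 × 1.42×10^5 / (0.828 × 28.6 × 0.341)) = √35170 = 188 m/s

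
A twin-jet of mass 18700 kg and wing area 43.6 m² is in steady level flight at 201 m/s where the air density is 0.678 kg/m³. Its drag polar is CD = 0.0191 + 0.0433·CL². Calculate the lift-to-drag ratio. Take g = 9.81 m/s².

L/D = 13.2

In steady level flight, lift balances weight: W = mg = 18700 × 9.81 = 1.8345×10^5 N.
q = ½ρv² = ½ × 0.678 × 201² = 13700 Pa.
CL = 2W/(ρv²S) = 2×1.8345×10^5/(0.678×201²×43.6) = 0.3072.
CD = 0.0191 + 0.0433 × 0.3072² = 0.02319.
L/D = CL/CD = 0.3072 / 0.02319 = 13.2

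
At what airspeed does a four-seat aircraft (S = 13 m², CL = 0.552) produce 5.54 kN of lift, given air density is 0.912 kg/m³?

v = 41.1 m/s

L = ½ρv²S·CL ⇒ v = √(2L/(ρ·S·CL))
v = √(2 × 5540 / (0.912 × 13 × 0.552)) = √1693 = 41.1 m/s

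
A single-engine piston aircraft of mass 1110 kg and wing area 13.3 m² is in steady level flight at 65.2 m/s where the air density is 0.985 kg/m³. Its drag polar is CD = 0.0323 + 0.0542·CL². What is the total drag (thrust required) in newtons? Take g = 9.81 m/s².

D = 1130 N

Weight W = mg = 1110 × 9.81 = 10889 N; in level flight L = W.
Dynamic pressure q = 0.5 × 0.985 × 65.2² = 2094 Pa.
Required CL = L/(qS) = 10889/(2094·13.3) = 0.3911.
CD = 0.0323 + 0.0542 × 0.3911² = 0.04059.
D = q·S·CD = 2094 × 13.3 × 0.04059 = 1130 N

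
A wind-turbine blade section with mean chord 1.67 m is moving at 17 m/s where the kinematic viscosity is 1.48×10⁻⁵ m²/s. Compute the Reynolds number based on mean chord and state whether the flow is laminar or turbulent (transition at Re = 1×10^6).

Re = v·c/ν = 17 × 1.67 / (1.48×10⁻⁵) = 1.92×10^6
Since 1.92×10^6 > 1×10^6, the flow is turbulent.

Re = 1.92×10^6 (turbulent)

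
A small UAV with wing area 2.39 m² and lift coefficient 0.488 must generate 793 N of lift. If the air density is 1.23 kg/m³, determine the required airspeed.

v = 33.2 m/s

L = ½ρv²S·CL ⇒ v = √(2L/(ρ·S·CL))
v = √(2 × 793 / (1.23 × 2.39 × 0.488)) = √1106 = 33.2 m/s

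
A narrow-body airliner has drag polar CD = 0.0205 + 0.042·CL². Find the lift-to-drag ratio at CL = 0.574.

CD = 0.0205 + 0.042 × 0.574² = 0.03434
L/D = CL/CD = 0.574 / 0.03434 = 16.7

L/D = 16.7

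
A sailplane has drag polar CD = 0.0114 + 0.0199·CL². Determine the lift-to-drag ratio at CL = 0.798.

CD = 0.0114 + 0.0199 × 0.798² = 0.02407
L/D = CL/CD = 0.798 / 0.02407 = 33.1

L/D = 33.1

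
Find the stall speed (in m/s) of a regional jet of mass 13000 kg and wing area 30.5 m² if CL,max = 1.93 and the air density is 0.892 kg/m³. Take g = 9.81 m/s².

Weight W = mg = 13000 × 9.81 = 1.275×10^5 N.
From L = ½ρV²S·CL,max = W: V_stall = √(2W/(ρSCL,max)) = √(2·1.275×10^5/(0.892·30.5·1.93))
V_stall = √4858 = 69.7 m/s

V_stall = 69.7 m/s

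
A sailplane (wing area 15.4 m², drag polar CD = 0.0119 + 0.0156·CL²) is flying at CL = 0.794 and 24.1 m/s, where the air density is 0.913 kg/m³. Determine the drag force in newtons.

D = 88.7 N

CD = 0.0119 + 0.0156 × 0.794² = 0.02173
D = ½ρv²S·CD = ½ × 0.913 × 24.1² × 15.4 × 0.02173 = 88.7 N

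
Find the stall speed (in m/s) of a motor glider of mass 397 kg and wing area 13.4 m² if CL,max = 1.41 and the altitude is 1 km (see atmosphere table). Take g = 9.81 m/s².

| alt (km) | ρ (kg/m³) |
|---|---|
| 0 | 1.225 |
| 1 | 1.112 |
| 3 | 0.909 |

V_stall = 19.3 m/s

At 1 km, from the table: ρ = 1.112 kg/m³.
At stall, lift equals weight: L = W = m·g = 397 × 9.81 = 3895 N.
From L = ½ρV²S·CL,max = W: V_stall = √(2W/(ρSCL,max)) = √(2·3895/(1.112·13.4·1.41))
V_stall = √370.7 = 19.3 m/s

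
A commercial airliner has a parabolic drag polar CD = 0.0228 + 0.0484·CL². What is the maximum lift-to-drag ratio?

For CD = CD0 + K·CL², (L/D)max occurs at CL* = √(CD0/K) and equals 1/(2√(K·CD0)).
(L/D)max = 1/(2√(0.0484 × 0.0228)) = 1/(2 × 0.03322) = 15.1

(L/D)max = 15.1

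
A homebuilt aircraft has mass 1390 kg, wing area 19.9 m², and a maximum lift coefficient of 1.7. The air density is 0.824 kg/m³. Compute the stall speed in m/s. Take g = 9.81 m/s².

At stall, lift equals weight: L = W = m·g = 1390 × 9.81 = 13640 N.
V_stall = √(2W/(ρ·S·CL,max)) = √(2 × 13640 / (0.824 × 19.9 × 1.7))
V_stall = √978.3 = 31.3 m/s

V_stall = 31.3 m/s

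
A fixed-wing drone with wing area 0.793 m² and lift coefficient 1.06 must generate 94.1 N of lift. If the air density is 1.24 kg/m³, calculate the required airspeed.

L = ½ρv²S·CL ⇒ v = √(2L/(ρ·S·CL))
v = √(2 × 94.1 / (1.24 × 0.793 × 1.06)) = √180.6 = 13.4 m/s

v = 13.4 m/s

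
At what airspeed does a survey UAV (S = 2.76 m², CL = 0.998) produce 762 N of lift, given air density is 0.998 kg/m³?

L = ½ρv²S·CL ⇒ v = √(2L/(ρ·S·CL))
v = √(2 × 762 / (0.998 × 2.76 × 0.998)) = √554.4 = 23.5 m/s

v = 23.5 m/s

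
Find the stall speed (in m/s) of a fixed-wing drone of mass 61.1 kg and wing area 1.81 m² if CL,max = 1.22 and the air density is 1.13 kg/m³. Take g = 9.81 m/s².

V_stall = 21.9 m/s

Weight W = mg = 61.1 × 9.81 = 599.4 N.
From L = ½ρV²S·CL,max = W: V_stall = √(2W/(ρSCL,max)) = √(2·599.4/(1.13·1.81·1.22))
V_stall = √480.4 = 21.9 m/s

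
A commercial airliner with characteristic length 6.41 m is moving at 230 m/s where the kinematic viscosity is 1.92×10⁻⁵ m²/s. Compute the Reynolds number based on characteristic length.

Re = v·c/ν = 230 × 6.41 / (1.92×10⁻⁵) = 7.68×10^7

Re = 7.68×10^7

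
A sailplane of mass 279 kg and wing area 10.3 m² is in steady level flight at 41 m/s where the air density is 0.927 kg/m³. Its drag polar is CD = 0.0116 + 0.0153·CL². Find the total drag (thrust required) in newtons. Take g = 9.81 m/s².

D = 107 N

In steady level flight, lift balances weight: W = mg = 279 × 9.81 = 2737 N.
Dynamic pressure q = 0.5 × 0.927 × 41² = 779.1 Pa.
CL = W/(q·S) = 2737 / (779.1 × 10.3) = 0.3411.
CD = 0.0116 + 0.0153 × 0.3411² = 0.01338.
D = q·S·CD = 779.1 × 10.3 × 0.01338 = 107.4 N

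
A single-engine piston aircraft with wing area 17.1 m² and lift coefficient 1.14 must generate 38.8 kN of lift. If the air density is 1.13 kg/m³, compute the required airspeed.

L = ½ρv²S·CL ⇒ v = √(2L/(ρ·S·CL))
v = √(2 × 38800 / (1.13 × 17.1 × 1.14)) = √3523 = 59.4 m/s

v = 59.4 m/s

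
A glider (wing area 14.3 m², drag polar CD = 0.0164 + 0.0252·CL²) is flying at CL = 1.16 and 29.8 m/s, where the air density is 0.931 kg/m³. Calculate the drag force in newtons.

CD = 0.0164 + 0.0252 × 1.16² = 0.05031
D = ½ρv²S·CD = ½ × 0.931 × 29.8² × 14.3 × 0.05031 = 297 N

D = 297 N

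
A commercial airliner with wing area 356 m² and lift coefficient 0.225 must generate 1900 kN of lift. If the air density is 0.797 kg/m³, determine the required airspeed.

v = 244 m/s

L = ½ρv²S·CL ⇒ v = √(2L/(ρ·S·CL))
v = √(2 × 1.9×10^6 / (0.797 × 356 × 0.225)) = √59520 = 244 m/s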